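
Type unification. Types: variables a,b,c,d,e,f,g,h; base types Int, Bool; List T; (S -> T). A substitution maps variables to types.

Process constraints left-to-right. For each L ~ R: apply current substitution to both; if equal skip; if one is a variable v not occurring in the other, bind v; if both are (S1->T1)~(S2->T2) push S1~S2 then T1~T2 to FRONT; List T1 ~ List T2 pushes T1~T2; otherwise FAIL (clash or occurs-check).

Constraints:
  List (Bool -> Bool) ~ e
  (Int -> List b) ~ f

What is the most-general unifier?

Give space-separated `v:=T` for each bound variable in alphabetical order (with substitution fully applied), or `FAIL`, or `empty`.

Answer: e:=List (Bool -> Bool) f:=(Int -> List b)

Derivation:
step 1: unify List (Bool -> Bool) ~ e  [subst: {-} | 1 pending]
  bind e := List (Bool -> Bool)
step 2: unify (Int -> List b) ~ f  [subst: {e:=List (Bool -> Bool)} | 0 pending]
  bind f := (Int -> List b)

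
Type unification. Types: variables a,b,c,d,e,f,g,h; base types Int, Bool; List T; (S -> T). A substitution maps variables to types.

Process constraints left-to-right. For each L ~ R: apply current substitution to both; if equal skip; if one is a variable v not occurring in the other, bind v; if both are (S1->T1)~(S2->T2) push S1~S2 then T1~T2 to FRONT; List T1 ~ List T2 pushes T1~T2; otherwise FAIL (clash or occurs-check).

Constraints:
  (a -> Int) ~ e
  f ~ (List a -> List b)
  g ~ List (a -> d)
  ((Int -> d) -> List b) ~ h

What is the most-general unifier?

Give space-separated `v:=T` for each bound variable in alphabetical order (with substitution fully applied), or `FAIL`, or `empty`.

Answer: e:=(a -> Int) f:=(List a -> List b) g:=List (a -> d) h:=((Int -> d) -> List b)

Derivation:
step 1: unify (a -> Int) ~ e  [subst: {-} | 3 pending]
  bind e := (a -> Int)
step 2: unify f ~ (List a -> List b)  [subst: {e:=(a -> Int)} | 2 pending]
  bind f := (List a -> List b)
step 3: unify g ~ List (a -> d)  [subst: {e:=(a -> Int), f:=(List a -> List b)} | 1 pending]
  bind g := List (a -> d)
step 4: unify ((Int -> d) -> List b) ~ h  [subst: {e:=(a -> Int), f:=(List a -> List b), g:=List (a -> d)} | 0 pending]
  bind h := ((Int -> d) -> List b)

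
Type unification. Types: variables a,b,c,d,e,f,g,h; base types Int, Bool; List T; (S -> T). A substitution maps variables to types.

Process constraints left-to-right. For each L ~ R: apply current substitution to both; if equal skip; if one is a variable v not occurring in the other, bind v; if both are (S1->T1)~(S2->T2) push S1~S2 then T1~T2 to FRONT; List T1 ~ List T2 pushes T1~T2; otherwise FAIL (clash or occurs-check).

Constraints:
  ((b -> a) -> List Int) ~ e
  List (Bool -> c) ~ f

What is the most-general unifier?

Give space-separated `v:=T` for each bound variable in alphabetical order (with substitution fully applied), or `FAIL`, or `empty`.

Answer: e:=((b -> a) -> List Int) f:=List (Bool -> c)

Derivation:
step 1: unify ((b -> a) -> List Int) ~ e  [subst: {-} | 1 pending]
  bind e := ((b -> a) -> List Int)
step 2: unify List (Bool -> c) ~ f  [subst: {e:=((b -> a) -> List Int)} | 0 pending]
  bind f := List (Bool -> c)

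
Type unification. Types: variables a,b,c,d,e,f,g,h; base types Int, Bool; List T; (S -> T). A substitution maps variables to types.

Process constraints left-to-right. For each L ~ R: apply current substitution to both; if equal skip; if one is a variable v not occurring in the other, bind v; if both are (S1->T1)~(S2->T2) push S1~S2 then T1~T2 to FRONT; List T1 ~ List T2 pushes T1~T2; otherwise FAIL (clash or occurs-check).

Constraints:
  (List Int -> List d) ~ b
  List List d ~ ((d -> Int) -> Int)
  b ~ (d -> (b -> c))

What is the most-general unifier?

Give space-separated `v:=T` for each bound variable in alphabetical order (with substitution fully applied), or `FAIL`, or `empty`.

step 1: unify (List Int -> List d) ~ b  [subst: {-} | 2 pending]
  bind b := (List Int -> List d)
step 2: unify List List d ~ ((d -> Int) -> Int)  [subst: {b:=(List Int -> List d)} | 1 pending]
  clash: List List d vs ((d -> Int) -> Int)

Answer: FAIL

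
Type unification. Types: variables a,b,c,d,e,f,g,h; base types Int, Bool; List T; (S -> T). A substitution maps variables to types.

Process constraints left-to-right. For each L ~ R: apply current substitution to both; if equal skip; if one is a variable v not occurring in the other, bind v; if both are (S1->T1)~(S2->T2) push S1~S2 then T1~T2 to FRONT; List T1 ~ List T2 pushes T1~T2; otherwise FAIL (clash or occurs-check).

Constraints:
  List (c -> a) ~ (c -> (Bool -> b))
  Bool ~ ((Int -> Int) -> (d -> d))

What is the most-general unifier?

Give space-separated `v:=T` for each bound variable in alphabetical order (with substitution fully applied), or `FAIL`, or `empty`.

Answer: FAIL

Derivation:
step 1: unify List (c -> a) ~ (c -> (Bool -> b))  [subst: {-} | 1 pending]
  clash: List (c -> a) vs (c -> (Bool -> b))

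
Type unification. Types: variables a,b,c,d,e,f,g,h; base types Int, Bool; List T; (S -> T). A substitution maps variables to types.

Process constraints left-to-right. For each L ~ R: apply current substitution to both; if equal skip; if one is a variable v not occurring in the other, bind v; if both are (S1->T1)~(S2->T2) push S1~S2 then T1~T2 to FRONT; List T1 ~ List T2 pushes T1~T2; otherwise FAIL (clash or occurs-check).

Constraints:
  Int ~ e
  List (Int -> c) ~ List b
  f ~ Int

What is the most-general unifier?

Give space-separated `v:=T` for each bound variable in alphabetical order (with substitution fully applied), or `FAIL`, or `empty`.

step 1: unify Int ~ e  [subst: {-} | 2 pending]
  bind e := Int
step 2: unify List (Int -> c) ~ List b  [subst: {e:=Int} | 1 pending]
  -> decompose List: push (Int -> c)~b
step 3: unify (Int -> c) ~ b  [subst: {e:=Int} | 1 pending]
  bind b := (Int -> c)
step 4: unify f ~ Int  [subst: {e:=Int, b:=(Int -> c)} | 0 pending]
  bind f := Int

Answer: b:=(Int -> c) e:=Int f:=Int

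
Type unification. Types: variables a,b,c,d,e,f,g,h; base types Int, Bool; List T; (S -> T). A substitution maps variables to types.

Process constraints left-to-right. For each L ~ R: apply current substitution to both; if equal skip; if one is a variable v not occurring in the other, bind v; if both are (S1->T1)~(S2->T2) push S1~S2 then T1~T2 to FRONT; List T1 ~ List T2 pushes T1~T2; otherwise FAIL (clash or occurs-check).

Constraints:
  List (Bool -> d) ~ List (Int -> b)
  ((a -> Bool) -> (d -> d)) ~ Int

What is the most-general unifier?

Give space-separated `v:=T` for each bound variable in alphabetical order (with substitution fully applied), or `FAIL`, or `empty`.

step 1: unify List (Bool -> d) ~ List (Int -> b)  [subst: {-} | 1 pending]
  -> decompose List: push (Bool -> d)~(Int -> b)
step 2: unify (Bool -> d) ~ (Int -> b)  [subst: {-} | 1 pending]
  -> decompose arrow: push Bool~Int, d~b
step 3: unify Bool ~ Int  [subst: {-} | 2 pending]
  clash: Bool vs Int

Answer: FAIL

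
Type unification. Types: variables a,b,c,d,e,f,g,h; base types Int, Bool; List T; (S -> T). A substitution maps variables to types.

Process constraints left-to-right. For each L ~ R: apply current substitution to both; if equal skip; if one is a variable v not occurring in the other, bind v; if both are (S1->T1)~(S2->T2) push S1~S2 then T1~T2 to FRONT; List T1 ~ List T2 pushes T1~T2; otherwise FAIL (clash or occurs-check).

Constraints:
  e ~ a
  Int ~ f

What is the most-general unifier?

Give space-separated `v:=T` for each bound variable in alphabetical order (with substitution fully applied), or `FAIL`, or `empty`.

step 1: unify e ~ a  [subst: {-} | 1 pending]
  bind e := a
step 2: unify Int ~ f  [subst: {e:=a} | 0 pending]
  bind f := Int

Answer: e:=a f:=Int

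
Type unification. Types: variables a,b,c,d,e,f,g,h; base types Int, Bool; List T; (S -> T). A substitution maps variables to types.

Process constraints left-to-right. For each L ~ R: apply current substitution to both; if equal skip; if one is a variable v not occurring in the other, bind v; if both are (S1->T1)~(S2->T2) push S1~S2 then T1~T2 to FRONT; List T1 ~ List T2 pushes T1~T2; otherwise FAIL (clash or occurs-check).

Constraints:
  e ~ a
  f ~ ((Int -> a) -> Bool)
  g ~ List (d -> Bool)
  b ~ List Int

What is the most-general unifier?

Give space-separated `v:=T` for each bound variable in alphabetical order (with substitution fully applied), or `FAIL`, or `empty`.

Answer: b:=List Int e:=a f:=((Int -> a) -> Bool) g:=List (d -> Bool)

Derivation:
step 1: unify e ~ a  [subst: {-} | 3 pending]
  bind e := a
step 2: unify f ~ ((Int -> a) -> Bool)  [subst: {e:=a} | 2 pending]
  bind f := ((Int -> a) -> Bool)
step 3: unify g ~ List (d -> Bool)  [subst: {e:=a, f:=((Int -> a) -> Bool)} | 1 pending]
  bind g := List (d -> Bool)
step 4: unify b ~ List Int  [subst: {e:=a, f:=((Int -> a) -> Bool), g:=List (d -> Bool)} | 0 pending]
  bind b := List Int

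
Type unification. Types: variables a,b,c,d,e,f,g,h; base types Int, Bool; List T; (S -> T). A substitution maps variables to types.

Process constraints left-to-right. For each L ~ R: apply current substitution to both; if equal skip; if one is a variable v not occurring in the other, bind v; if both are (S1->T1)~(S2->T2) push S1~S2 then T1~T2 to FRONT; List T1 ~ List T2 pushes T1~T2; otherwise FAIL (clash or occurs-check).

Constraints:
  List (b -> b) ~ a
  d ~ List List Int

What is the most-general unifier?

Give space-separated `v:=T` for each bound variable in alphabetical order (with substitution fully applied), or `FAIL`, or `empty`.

step 1: unify List (b -> b) ~ a  [subst: {-} | 1 pending]
  bind a := List (b -> b)
step 2: unify d ~ List List Int  [subst: {a:=List (b -> b)} | 0 pending]
  bind d := List List Int

Answer: a:=List (b -> b) d:=List List Int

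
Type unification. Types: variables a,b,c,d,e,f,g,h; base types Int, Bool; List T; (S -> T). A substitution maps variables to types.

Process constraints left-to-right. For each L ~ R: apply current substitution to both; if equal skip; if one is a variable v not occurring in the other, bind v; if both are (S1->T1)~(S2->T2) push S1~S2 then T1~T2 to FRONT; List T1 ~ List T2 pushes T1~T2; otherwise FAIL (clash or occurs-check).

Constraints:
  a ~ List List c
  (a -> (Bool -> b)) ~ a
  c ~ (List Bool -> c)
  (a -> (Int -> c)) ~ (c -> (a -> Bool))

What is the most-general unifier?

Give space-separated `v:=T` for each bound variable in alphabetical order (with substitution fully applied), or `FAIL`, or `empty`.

Answer: FAIL

Derivation:
step 1: unify a ~ List List c  [subst: {-} | 3 pending]
  bind a := List List c
step 2: unify (List List c -> (Bool -> b)) ~ List List c  [subst: {a:=List List c} | 2 pending]
  clash: (List List c -> (Bool -> b)) vs List List c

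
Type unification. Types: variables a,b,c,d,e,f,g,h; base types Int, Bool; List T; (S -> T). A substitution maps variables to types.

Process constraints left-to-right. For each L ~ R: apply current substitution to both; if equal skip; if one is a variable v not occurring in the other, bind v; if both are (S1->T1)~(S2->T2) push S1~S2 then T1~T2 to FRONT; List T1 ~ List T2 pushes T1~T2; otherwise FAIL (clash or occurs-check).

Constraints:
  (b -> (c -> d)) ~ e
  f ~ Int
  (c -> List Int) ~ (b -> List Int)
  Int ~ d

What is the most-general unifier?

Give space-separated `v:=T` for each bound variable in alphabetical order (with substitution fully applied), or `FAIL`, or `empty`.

step 1: unify (b -> (c -> d)) ~ e  [subst: {-} | 3 pending]
  bind e := (b -> (c -> d))
step 2: unify f ~ Int  [subst: {e:=(b -> (c -> d))} | 2 pending]
  bind f := Int
step 3: unify (c -> List Int) ~ (b -> List Int)  [subst: {e:=(b -> (c -> d)), f:=Int} | 1 pending]
  -> decompose arrow: push c~b, List Int~List Int
step 4: unify c ~ b  [subst: {e:=(b -> (c -> d)), f:=Int} | 2 pending]
  bind c := b
step 5: unify List Int ~ List Int  [subst: {e:=(b -> (c -> d)), f:=Int, c:=b} | 1 pending]
  -> identical, skip
step 6: unify Int ~ d  [subst: {e:=(b -> (c -> d)), f:=Int, c:=b} | 0 pending]
  bind d := Int

Answer: c:=b d:=Int e:=(b -> (b -> Int)) f:=Int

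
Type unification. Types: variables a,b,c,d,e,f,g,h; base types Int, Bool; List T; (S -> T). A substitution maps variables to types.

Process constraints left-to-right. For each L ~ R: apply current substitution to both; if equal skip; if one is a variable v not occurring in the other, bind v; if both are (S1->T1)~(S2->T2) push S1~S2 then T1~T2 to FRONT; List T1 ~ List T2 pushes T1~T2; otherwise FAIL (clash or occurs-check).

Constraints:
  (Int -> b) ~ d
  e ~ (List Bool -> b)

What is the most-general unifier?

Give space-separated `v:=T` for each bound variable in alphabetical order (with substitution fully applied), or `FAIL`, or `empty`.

step 1: unify (Int -> b) ~ d  [subst: {-} | 1 pending]
  bind d := (Int -> b)
step 2: unify e ~ (List Bool -> b)  [subst: {d:=(Int -> b)} | 0 pending]
  bind e := (List Bool -> b)

Answer: d:=(Int -> b) e:=(List Bool -> b)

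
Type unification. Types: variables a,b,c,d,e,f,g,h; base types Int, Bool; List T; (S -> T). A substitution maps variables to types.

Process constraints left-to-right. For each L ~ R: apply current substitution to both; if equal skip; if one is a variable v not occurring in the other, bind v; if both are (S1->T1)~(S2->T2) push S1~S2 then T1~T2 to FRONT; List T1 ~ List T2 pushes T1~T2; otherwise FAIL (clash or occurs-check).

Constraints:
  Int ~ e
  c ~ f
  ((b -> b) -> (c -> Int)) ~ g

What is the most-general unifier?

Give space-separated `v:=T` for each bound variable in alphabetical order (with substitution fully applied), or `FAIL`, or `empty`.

Answer: c:=f e:=Int g:=((b -> b) -> (f -> Int))

Derivation:
step 1: unify Int ~ e  [subst: {-} | 2 pending]
  bind e := Int
step 2: unify c ~ f  [subst: {e:=Int} | 1 pending]
  bind c := f
step 3: unify ((b -> b) -> (f -> Int)) ~ g  [subst: {e:=Int, c:=f} | 0 pending]
  bind g := ((b -> b) -> (f -> Int))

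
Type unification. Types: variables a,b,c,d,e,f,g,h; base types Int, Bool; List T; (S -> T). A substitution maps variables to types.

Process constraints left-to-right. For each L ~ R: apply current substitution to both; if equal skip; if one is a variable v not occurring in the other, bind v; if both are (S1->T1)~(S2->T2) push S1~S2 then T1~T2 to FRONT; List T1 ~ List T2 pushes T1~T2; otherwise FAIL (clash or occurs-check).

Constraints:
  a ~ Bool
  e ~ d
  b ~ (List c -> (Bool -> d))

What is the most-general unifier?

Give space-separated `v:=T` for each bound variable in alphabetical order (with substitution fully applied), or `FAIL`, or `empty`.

step 1: unify a ~ Bool  [subst: {-} | 2 pending]
  bind a := Bool
step 2: unify e ~ d  [subst: {a:=Bool} | 1 pending]
  bind e := d
step 3: unify b ~ (List c -> (Bool -> d))  [subst: {a:=Bool, e:=d} | 0 pending]
  bind b := (List c -> (Bool -> d))

Answer: a:=Bool b:=(List c -> (Bool -> d)) e:=d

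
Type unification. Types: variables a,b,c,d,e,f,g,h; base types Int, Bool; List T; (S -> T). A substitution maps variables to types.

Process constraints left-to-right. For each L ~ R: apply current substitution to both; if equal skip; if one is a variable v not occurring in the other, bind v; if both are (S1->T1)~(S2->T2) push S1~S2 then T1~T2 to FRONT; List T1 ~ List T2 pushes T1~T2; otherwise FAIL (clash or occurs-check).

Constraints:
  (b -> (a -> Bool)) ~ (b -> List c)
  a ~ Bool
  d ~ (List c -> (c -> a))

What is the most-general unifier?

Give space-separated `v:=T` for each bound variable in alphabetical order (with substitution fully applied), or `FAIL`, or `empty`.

step 1: unify (b -> (a -> Bool)) ~ (b -> List c)  [subst: {-} | 2 pending]
  -> decompose arrow: push b~b, (a -> Bool)~List c
step 2: unify b ~ b  [subst: {-} | 3 pending]
  -> identical, skip
step 3: unify (a -> Bool) ~ List c  [subst: {-} | 2 pending]
  clash: (a -> Bool) vs List c

Answer: FAIL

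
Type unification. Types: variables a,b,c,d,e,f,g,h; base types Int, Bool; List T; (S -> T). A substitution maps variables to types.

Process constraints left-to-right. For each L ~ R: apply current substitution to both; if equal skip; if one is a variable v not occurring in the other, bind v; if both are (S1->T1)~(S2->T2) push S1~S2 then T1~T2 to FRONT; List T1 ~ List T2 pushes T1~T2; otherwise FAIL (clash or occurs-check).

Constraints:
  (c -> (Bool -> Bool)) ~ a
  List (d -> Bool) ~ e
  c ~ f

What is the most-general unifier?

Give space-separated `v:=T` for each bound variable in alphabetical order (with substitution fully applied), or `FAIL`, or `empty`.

Answer: a:=(f -> (Bool -> Bool)) c:=f e:=List (d -> Bool)

Derivation:
step 1: unify (c -> (Bool -> Bool)) ~ a  [subst: {-} | 2 pending]
  bind a := (c -> (Bool -> Bool))
step 2: unify List (d -> Bool) ~ e  [subst: {a:=(c -> (Bool -> Bool))} | 1 pending]
  bind e := List (d -> Bool)
step 3: unify c ~ f  [subst: {a:=(c -> (Bool -> Bool)), e:=List (d -> Bool)} | 0 pending]
  bind c := f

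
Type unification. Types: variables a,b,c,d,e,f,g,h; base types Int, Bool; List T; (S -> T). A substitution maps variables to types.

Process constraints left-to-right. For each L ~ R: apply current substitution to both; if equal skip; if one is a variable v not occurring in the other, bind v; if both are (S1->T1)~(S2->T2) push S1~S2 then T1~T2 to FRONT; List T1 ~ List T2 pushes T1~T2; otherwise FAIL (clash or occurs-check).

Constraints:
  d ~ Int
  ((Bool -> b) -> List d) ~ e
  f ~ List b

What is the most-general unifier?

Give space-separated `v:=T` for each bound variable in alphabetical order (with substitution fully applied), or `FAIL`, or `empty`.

step 1: unify d ~ Int  [subst: {-} | 2 pending]
  bind d := Int
step 2: unify ((Bool -> b) -> List Int) ~ e  [subst: {d:=Int} | 1 pending]
  bind e := ((Bool -> b) -> List Int)
step 3: unify f ~ List b  [subst: {d:=Int, e:=((Bool -> b) -> List Int)} | 0 pending]
  bind f := List b

Answer: d:=Int e:=((Bool -> b) -> List Int) f:=List b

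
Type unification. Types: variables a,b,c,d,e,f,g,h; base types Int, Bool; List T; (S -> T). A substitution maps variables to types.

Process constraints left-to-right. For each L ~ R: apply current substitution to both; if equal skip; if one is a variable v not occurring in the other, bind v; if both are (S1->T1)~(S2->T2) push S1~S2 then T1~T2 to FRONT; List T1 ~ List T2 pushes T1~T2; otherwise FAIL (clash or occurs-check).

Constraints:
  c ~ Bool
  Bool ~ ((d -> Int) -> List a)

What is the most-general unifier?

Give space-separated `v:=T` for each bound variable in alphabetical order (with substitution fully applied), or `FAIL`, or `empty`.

Answer: FAIL

Derivation:
step 1: unify c ~ Bool  [subst: {-} | 1 pending]
  bind c := Bool
step 2: unify Bool ~ ((d -> Int) -> List a)  [subst: {c:=Bool} | 0 pending]
  clash: Bool vs ((d -> Int) -> List a)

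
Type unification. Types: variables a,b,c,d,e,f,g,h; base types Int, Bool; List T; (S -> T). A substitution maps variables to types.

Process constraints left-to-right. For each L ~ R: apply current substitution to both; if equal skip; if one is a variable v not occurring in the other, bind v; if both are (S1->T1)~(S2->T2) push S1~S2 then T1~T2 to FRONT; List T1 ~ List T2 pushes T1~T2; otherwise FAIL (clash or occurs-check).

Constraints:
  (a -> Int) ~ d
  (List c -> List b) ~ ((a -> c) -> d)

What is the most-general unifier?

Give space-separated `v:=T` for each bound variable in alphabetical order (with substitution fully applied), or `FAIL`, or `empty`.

step 1: unify (a -> Int) ~ d  [subst: {-} | 1 pending]
  bind d := (a -> Int)
step 2: unify (List c -> List b) ~ ((a -> c) -> (a -> Int))  [subst: {d:=(a -> Int)} | 0 pending]
  -> decompose arrow: push List c~(a -> c), List b~(a -> Int)
step 3: unify List c ~ (a -> c)  [subst: {d:=(a -> Int)} | 1 pending]
  clash: List c vs (a -> c)

Answer: FAIL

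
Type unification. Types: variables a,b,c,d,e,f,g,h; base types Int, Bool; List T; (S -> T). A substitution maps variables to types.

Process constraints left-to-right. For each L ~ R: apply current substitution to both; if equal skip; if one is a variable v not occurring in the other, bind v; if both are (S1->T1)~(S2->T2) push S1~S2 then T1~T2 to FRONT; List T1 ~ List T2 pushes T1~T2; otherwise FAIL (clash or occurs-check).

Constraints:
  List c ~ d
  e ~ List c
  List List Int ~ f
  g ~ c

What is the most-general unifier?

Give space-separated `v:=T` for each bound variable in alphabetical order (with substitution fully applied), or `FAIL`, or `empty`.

Answer: d:=List c e:=List c f:=List List Int g:=c

Derivation:
step 1: unify List c ~ d  [subst: {-} | 3 pending]
  bind d := List c
step 2: unify e ~ List c  [subst: {d:=List c} | 2 pending]
  bind e := List c
step 3: unify List List Int ~ f  [subst: {d:=List c, e:=List c} | 1 pending]
  bind f := List List Int
step 4: unify g ~ c  [subst: {d:=List c, e:=List c, f:=List List Int} | 0 pending]
  bind g := c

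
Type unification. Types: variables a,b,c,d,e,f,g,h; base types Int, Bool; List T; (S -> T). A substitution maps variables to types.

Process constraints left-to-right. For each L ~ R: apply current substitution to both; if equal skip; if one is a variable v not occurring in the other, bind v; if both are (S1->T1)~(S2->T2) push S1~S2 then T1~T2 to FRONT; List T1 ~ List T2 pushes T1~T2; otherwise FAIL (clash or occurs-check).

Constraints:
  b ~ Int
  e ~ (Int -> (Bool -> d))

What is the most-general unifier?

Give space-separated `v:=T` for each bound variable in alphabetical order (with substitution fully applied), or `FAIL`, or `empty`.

Answer: b:=Int e:=(Int -> (Bool -> d))

Derivation:
step 1: unify b ~ Int  [subst: {-} | 1 pending]
  bind b := Int
step 2: unify e ~ (Int -> (Bool -> d))  [subst: {b:=Int} | 0 pending]
  bind e := (Int -> (Bool -> d))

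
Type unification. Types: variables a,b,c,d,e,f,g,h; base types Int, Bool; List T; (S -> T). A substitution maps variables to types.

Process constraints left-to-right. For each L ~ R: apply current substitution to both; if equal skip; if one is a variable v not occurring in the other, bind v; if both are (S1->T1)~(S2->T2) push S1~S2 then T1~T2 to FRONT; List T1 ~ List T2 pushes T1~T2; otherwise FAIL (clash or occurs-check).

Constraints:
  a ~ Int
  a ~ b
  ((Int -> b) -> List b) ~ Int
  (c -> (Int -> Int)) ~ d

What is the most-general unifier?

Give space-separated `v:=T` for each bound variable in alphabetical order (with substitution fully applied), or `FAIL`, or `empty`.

Answer: FAIL

Derivation:
step 1: unify a ~ Int  [subst: {-} | 3 pending]
  bind a := Int
step 2: unify Int ~ b  [subst: {a:=Int} | 2 pending]
  bind b := Int
step 3: unify ((Int -> Int) -> List Int) ~ Int  [subst: {a:=Int, b:=Int} | 1 pending]
  clash: ((Int -> Int) -> List Int) vs Int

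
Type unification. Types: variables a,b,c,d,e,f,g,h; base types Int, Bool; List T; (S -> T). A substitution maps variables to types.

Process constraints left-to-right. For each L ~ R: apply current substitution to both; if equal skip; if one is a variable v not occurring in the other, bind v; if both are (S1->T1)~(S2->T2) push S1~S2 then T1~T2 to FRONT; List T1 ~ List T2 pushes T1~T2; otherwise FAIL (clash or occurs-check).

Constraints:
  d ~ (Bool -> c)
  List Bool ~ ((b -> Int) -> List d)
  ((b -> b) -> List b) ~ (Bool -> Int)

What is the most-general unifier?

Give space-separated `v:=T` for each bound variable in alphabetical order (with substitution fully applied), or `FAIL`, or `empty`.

Answer: FAIL

Derivation:
step 1: unify d ~ (Bool -> c)  [subst: {-} | 2 pending]
  bind d := (Bool -> c)
step 2: unify List Bool ~ ((b -> Int) -> List (Bool -> c))  [subst: {d:=(Bool -> c)} | 1 pending]
  clash: List Bool vs ((b -> Int) -> List (Bool -> c))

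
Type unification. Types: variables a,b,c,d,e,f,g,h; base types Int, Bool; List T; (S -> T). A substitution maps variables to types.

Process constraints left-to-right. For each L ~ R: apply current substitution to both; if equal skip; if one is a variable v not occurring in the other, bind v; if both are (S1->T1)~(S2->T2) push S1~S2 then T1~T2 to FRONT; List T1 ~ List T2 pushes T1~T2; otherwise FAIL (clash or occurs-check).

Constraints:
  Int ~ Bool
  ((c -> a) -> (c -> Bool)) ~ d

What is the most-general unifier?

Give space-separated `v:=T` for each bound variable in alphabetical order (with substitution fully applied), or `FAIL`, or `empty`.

step 1: unify Int ~ Bool  [subst: {-} | 1 pending]
  clash: Int vs Bool

Answer: FAIL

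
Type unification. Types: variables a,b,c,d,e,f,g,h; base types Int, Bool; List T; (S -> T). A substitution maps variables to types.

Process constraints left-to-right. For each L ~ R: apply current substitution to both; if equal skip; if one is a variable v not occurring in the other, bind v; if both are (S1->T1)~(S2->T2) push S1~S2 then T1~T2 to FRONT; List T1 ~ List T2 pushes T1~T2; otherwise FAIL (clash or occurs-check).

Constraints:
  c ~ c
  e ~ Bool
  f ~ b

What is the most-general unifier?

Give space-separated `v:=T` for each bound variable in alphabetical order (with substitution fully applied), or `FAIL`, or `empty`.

step 1: unify c ~ c  [subst: {-} | 2 pending]
  -> identical, skip
step 2: unify e ~ Bool  [subst: {-} | 1 pending]
  bind e := Bool
step 3: unify f ~ b  [subst: {e:=Bool} | 0 pending]
  bind f := b

Answer: e:=Bool f:=b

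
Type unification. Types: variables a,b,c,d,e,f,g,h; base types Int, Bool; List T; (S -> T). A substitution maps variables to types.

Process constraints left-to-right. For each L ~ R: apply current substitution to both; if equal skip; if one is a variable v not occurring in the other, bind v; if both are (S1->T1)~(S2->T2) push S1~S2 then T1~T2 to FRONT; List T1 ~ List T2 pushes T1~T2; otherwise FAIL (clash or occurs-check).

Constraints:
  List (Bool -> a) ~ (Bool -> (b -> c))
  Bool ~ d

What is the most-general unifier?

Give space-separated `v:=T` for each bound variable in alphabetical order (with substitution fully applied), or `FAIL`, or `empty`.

Answer: FAIL

Derivation:
step 1: unify List (Bool -> a) ~ (Bool -> (b -> c))  [subst: {-} | 1 pending]
  clash: List (Bool -> a) vs (Bool -> (b -> c))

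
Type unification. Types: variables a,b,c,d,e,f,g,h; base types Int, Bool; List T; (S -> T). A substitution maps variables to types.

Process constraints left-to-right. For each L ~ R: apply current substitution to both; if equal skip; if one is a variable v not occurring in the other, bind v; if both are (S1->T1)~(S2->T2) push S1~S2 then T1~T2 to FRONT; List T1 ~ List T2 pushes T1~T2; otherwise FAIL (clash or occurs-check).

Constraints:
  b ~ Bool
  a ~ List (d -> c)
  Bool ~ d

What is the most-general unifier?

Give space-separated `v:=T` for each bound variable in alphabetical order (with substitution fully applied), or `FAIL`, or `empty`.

step 1: unify b ~ Bool  [subst: {-} | 2 pending]
  bind b := Bool
step 2: unify a ~ List (d -> c)  [subst: {b:=Bool} | 1 pending]
  bind a := List (d -> c)
step 3: unify Bool ~ d  [subst: {b:=Bool, a:=List (d -> c)} | 0 pending]
  bind d := Bool

Answer: a:=List (Bool -> c) b:=Bool d:=Bool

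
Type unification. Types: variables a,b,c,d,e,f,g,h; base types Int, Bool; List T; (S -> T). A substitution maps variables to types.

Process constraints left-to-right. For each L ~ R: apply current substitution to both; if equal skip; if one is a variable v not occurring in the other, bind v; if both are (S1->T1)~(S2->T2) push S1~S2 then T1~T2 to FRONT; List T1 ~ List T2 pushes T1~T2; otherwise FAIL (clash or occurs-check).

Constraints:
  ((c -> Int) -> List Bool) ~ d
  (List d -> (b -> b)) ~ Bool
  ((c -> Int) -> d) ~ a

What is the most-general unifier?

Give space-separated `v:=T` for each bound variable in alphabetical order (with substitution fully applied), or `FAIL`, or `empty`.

Answer: FAIL

Derivation:
step 1: unify ((c -> Int) -> List Bool) ~ d  [subst: {-} | 2 pending]
  bind d := ((c -> Int) -> List Bool)
step 2: unify (List ((c -> Int) -> List Bool) -> (b -> b)) ~ Bool  [subst: {d:=((c -> Int) -> List Bool)} | 1 pending]
  clash: (List ((c -> Int) -> List Bool) -> (b -> b)) vs Bool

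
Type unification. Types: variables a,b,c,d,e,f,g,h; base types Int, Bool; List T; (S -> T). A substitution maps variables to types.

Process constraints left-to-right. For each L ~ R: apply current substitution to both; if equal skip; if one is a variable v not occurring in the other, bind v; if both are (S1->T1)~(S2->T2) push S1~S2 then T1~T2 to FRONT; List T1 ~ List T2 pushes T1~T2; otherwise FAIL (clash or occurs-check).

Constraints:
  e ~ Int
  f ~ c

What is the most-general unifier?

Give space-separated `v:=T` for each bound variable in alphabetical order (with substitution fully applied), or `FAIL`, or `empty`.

Answer: e:=Int f:=c

Derivation:
step 1: unify e ~ Int  [subst: {-} | 1 pending]
  bind e := Int
step 2: unify f ~ c  [subst: {e:=Int} | 0 pending]
  bind f := c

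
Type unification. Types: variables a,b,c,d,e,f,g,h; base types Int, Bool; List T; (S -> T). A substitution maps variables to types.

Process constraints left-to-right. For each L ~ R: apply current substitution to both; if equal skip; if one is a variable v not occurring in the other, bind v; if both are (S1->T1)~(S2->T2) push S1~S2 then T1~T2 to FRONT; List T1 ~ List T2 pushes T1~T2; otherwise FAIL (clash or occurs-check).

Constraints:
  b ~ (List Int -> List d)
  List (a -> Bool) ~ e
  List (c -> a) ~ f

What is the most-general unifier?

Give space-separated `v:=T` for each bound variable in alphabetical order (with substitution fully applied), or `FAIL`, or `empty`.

step 1: unify b ~ (List Int -> List d)  [subst: {-} | 2 pending]
  bind b := (List Int -> List d)
step 2: unify List (a -> Bool) ~ e  [subst: {b:=(List Int -> List d)} | 1 pending]
  bind e := List (a -> Bool)
step 3: unify List (c -> a) ~ f  [subst: {b:=(List Int -> List d), e:=List (a -> Bool)} | 0 pending]
  bind f := List (c -> a)

Answer: b:=(List Int -> List d) e:=List (a -> Bool) f:=List (c -> a)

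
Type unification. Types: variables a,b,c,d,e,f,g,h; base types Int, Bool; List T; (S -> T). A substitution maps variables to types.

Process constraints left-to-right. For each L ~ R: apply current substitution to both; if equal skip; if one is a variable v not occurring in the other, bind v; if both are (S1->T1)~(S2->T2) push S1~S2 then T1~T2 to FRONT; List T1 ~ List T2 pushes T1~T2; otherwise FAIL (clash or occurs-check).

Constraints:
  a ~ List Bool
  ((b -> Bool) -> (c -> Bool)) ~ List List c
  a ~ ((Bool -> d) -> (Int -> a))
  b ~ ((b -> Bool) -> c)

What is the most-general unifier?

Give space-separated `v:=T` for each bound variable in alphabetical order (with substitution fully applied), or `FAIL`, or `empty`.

step 1: unify a ~ List Bool  [subst: {-} | 3 pending]
  bind a := List Bool
step 2: unify ((b -> Bool) -> (c -> Bool)) ~ List List c  [subst: {a:=List Bool} | 2 pending]
  clash: ((b -> Bool) -> (c -> Bool)) vs List List c

Answer: FAIL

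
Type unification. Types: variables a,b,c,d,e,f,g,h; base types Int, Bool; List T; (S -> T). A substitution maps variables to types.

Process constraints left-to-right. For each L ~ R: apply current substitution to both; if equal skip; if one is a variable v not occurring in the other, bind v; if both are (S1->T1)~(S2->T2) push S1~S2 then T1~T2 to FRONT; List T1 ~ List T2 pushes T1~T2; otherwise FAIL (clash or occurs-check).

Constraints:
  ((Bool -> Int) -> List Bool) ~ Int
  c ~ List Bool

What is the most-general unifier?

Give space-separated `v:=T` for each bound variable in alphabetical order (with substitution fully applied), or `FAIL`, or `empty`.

step 1: unify ((Bool -> Int) -> List Bool) ~ Int  [subst: {-} | 1 pending]
  clash: ((Bool -> Int) -> List Bool) vs Int

Answer: FAIL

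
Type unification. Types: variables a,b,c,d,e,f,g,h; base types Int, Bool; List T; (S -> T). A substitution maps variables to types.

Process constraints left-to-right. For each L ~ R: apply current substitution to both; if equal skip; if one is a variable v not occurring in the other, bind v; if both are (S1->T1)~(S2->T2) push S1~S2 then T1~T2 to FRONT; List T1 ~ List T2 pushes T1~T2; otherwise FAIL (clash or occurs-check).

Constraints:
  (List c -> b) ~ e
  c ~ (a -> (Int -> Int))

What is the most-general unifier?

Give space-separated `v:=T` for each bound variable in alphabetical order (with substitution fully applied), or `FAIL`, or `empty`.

Answer: c:=(a -> (Int -> Int)) e:=(List (a -> (Int -> Int)) -> b)

Derivation:
step 1: unify (List c -> b) ~ e  [subst: {-} | 1 pending]
  bind e := (List c -> b)
step 2: unify c ~ (a -> (Int -> Int))  [subst: {e:=(List c -> b)} | 0 pending]
  bind c := (a -> (Int -> Int))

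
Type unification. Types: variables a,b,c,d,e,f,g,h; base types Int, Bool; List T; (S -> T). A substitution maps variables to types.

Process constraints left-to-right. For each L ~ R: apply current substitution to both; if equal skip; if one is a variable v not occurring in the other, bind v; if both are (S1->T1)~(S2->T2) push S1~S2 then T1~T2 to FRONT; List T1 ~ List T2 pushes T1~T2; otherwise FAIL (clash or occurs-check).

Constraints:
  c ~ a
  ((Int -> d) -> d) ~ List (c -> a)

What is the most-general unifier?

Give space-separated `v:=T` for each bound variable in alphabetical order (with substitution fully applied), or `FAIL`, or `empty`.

step 1: unify c ~ a  [subst: {-} | 1 pending]
  bind c := a
step 2: unify ((Int -> d) -> d) ~ List (a -> a)  [subst: {c:=a} | 0 pending]
  clash: ((Int -> d) -> d) vs List (a -> a)

Answer: FAIL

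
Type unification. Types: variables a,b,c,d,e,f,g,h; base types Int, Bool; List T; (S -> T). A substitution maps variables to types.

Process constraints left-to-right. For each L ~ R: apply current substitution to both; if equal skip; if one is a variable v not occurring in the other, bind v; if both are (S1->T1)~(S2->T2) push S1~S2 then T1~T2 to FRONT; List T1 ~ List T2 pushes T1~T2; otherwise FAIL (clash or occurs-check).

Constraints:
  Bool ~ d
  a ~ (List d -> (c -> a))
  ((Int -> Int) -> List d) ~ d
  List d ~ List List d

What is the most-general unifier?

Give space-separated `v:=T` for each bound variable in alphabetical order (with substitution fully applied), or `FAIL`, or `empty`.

Answer: FAIL

Derivation:
step 1: unify Bool ~ d  [subst: {-} | 3 pending]
  bind d := Bool
step 2: unify a ~ (List Bool -> (c -> a))  [subst: {d:=Bool} | 2 pending]
  occurs-check fail: a in (List Bool -> (c -> a))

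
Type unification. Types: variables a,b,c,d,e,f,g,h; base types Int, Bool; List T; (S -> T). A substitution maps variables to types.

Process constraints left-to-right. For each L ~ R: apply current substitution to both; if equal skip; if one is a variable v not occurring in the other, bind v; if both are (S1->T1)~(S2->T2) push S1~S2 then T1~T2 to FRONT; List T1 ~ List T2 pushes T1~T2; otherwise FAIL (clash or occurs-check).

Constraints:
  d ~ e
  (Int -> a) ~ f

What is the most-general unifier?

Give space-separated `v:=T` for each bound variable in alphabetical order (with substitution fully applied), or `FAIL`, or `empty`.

step 1: unify d ~ e  [subst: {-} | 1 pending]
  bind d := e
step 2: unify (Int -> a) ~ f  [subst: {d:=e} | 0 pending]
  bind f := (Int -> a)

Answer: d:=e f:=(Int -> a)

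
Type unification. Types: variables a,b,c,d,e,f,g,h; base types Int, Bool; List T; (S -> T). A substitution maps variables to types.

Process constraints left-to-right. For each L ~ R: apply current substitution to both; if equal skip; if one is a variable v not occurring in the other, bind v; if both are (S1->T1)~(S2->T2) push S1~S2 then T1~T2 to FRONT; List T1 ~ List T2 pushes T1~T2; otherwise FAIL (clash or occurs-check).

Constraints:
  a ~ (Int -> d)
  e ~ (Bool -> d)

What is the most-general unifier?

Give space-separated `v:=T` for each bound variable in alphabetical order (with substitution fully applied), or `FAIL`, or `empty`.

Answer: a:=(Int -> d) e:=(Bool -> d)

Derivation:
step 1: unify a ~ (Int -> d)  [subst: {-} | 1 pending]
  bind a := (Int -> d)
step 2: unify e ~ (Bool -> d)  [subst: {a:=(Int -> d)} | 0 pending]
  bind e := (Bool -> d)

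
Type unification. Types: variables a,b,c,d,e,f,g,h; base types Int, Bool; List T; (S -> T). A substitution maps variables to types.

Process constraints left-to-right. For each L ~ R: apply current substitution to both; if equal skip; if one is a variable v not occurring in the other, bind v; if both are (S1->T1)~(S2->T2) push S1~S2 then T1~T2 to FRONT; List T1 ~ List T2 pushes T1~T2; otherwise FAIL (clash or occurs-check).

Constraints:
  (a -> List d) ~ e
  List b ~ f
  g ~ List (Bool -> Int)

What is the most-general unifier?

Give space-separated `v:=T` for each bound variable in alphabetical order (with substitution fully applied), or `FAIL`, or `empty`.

Answer: e:=(a -> List d) f:=List b g:=List (Bool -> Int)

Derivation:
step 1: unify (a -> List d) ~ e  [subst: {-} | 2 pending]
  bind e := (a -> List d)
step 2: unify List b ~ f  [subst: {e:=(a -> List d)} | 1 pending]
  bind f := List b
step 3: unify g ~ List (Bool -> Int)  [subst: {e:=(a -> List d), f:=List b} | 0 pending]
  bind g := List (Bool -> Int)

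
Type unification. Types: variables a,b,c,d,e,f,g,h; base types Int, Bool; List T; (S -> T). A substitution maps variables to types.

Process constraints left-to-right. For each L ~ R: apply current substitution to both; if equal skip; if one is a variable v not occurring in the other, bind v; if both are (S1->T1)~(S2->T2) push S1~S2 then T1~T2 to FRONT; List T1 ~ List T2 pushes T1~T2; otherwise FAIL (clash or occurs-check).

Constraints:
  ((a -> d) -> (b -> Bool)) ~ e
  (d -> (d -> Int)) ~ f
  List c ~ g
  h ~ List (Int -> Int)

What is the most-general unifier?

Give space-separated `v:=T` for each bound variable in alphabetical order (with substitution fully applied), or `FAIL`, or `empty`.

step 1: unify ((a -> d) -> (b -> Bool)) ~ e  [subst: {-} | 3 pending]
  bind e := ((a -> d) -> (b -> Bool))
step 2: unify (d -> (d -> Int)) ~ f  [subst: {e:=((a -> d) -> (b -> Bool))} | 2 pending]
  bind f := (d -> (d -> Int))
step 3: unify List c ~ g  [subst: {e:=((a -> d) -> (b -> Bool)), f:=(d -> (d -> Int))} | 1 pending]
  bind g := List c
step 4: unify h ~ List (Int -> Int)  [subst: {e:=((a -> d) -> (b -> Bool)), f:=(d -> (d -> Int)), g:=List c} | 0 pending]
  bind h := List (Int -> Int)

Answer: e:=((a -> d) -> (b -> Bool)) f:=(d -> (d -> Int)) g:=List c h:=List (Int -> Int)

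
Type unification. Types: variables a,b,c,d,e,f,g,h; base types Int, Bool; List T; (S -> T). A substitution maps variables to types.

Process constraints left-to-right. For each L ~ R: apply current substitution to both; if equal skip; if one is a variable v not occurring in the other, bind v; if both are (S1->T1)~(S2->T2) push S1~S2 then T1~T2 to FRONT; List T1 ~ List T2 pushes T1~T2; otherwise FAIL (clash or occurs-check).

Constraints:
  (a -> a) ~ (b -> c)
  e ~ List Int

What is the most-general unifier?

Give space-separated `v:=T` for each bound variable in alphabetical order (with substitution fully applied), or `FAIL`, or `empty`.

Answer: a:=c b:=c e:=List Int

Derivation:
step 1: unify (a -> a) ~ (b -> c)  [subst: {-} | 1 pending]
  -> decompose arrow: push a~b, a~c
step 2: unify a ~ b  [subst: {-} | 2 pending]
  bind a := b
step 3: unify b ~ c  [subst: {a:=b} | 1 pending]
  bind b := c
step 4: unify e ~ List Int  [subst: {a:=b, b:=c} | 0 pending]
  bind e := List Int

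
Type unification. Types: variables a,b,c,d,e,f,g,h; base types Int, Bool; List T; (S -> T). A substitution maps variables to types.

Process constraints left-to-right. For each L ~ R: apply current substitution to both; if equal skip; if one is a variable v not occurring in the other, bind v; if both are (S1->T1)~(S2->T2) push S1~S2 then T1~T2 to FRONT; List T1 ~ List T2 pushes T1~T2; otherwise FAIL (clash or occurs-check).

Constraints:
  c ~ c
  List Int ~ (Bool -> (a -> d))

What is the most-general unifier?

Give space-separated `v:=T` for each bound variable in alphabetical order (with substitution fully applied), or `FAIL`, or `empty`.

step 1: unify c ~ c  [subst: {-} | 1 pending]
  -> identical, skip
step 2: unify List Int ~ (Bool -> (a -> d))  [subst: {-} | 0 pending]
  clash: List Int vs (Bool -> (a -> d))

Answer: FAIL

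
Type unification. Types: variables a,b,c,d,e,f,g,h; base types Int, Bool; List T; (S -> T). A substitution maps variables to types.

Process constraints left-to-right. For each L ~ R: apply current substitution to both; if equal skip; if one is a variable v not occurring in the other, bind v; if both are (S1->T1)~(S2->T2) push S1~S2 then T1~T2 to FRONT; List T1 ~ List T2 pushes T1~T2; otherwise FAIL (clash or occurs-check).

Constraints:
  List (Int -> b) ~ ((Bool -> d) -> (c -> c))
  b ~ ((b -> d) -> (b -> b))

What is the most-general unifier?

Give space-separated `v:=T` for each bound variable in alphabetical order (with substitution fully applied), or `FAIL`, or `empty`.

step 1: unify List (Int -> b) ~ ((Bool -> d) -> (c -> c))  [subst: {-} | 1 pending]
  clash: List (Int -> b) vs ((Bool -> d) -> (c -> c))

Answer: FAIL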